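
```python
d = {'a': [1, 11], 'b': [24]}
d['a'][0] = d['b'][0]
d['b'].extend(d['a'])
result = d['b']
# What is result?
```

After line 1: d = {'a': [1, 11], 'b': [24]}
After line 2 (a[0] = b[0] = 24): d = {'a': [24, 11], 'b': [24]}
After line 3 (b.extend(a) appends [24, 11]): d = {'a': [24, 11], 'b': [24, 24, 11]}
After line 4: result = d['b'] = [24, 24, 11]

[24, 24, 11]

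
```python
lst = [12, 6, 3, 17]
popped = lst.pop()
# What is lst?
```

[12, 6, 3]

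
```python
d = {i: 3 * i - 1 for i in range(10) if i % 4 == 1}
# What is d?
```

{1: 2, 5: 14, 9: 26}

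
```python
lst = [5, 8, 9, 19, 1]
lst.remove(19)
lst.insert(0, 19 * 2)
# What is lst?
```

After line 1: lst = [5, 8, 9, 19, 1]
After line 2 (remove first 19): lst = [5, 8, 9, 1]
After line 3 (insert 38 at index 0): lst = [38, 5, 8, 9, 1]

[38, 5, 8, 9, 1]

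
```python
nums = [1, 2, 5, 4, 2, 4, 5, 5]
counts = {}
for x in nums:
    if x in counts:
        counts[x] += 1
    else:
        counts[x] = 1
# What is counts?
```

Initial: counts = {}, nums = [1, 2, 5, 4, 2, 4, 5, 5]
See 1: counts = {1: 1}
See 2: counts = {1: 1, 2: 1}
See 5: counts = {1: 1, 2: 1, 5: 1}
See 4: counts = {1: 1, 2: 1, 5: 1, 4: 1}
See 2: counts = {1: 1, 2: 2, 5: 1, 4: 1}
See 4: counts = {1: 1, 2: 2, 5: 1, 4: 2}
See 5: counts = {1: 1, 2: 2, 5: 2, 4: 2}
See 5: counts = {1: 1, 2: 2, 5: 3, 4: 2}

{1: 1, 2: 2, 5: 3, 4: 2}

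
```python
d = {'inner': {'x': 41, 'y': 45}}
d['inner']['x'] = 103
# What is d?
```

After line 1: d = {'inner': {'x': 41, 'y': 45}}
After line 2 (inner x overwritten): d = {'inner': {'x': 103, 'y': 45}}

{'inner': {'x': 103, 'y': 45}}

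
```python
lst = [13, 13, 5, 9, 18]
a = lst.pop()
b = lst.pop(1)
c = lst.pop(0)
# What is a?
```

After line 1: lst = [13, 13, 5, 9, 18]
After line 2 (pop() -> a = 18): lst = [13, 13, 5, 9]
After line 3 (pop(1) -> b = 13): lst = [13, 5, 9]
After line 4 (pop(0) -> c = 13): lst = [5, 9]

18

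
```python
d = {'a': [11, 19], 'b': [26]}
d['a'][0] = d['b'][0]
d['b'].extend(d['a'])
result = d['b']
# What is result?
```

After line 1: d = {'a': [11, 19], 'b': [26]}
After line 2 (a[0] = b[0] = 26): d = {'a': [26, 19], 'b': [26]}
After line 3 (b.extend(a) appends [26, 19]): d = {'a': [26, 19], 'b': [26, 26, 19]}
After line 4: result = d['b'] = [26, 26, 19]

[26, 26, 19]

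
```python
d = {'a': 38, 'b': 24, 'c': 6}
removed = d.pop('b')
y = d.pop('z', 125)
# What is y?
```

After line 1: d = {'a': 38, 'b': 24, 'c': 6}
After line 2 (pop 'b' returns 24): d = {'a': 38, 'c': 6}, removed = 24
After line 3 (pop 'z' missing, returns default 125): d = {'a': 38, 'c': 6}, y = 125

125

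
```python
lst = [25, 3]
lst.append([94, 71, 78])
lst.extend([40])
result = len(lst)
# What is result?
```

After line 1: lst = [25, 3]
After line 2 (append adds [94, 71, 78] as single element): lst = [25, 3, [94, 71, 78]]
After line 3 (extend unpacks [40], adds 40): lst = [25, 3, [94, 71, 78], 40]
After line 4: result = len(lst) = 4

4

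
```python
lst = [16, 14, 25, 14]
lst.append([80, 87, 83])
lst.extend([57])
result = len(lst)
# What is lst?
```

After line 1: lst = [16, 14, 25, 14]
After line 2 (append adds [80, 87, 83] as single element): lst = [16, 14, 25, 14, [80, 87, 83]]
After line 3 (extend unpacks [57], adds 57): lst = [16, 14, 25, 14, [80, 87, 83], 57]
After line 4: result = len(lst) = 6

[16, 14, 25, 14, [80, 87, 83], 57]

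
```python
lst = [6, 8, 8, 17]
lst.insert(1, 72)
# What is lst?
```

[6, 72, 8, 8, 17]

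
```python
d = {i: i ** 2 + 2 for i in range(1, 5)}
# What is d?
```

{1: 3, 2: 6, 3: 11, 4: 18}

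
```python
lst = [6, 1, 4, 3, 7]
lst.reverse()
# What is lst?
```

[7, 3, 4, 1, 6]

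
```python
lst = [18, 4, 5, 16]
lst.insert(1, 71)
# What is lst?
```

[18, 71, 4, 5, 16]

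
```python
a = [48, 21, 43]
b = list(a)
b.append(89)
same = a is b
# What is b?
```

After line 1: a = [48, 21, 43]
After line 2 (b = list(a) is a shallow copy, new object): a = [48, 21, 43], b = [48, 21, 43]
After line 3 (append only mutates b): a = [48, 21, 43], b = [48, 21, 43, 89]
After line 4 (same = a is b; different objects -> False): same = False

[48, 21, 43, 89]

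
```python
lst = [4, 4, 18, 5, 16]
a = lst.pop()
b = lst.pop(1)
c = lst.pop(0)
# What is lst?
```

After line 1: lst = [4, 4, 18, 5, 16]
After line 2 (pop() -> a = 16): lst = [4, 4, 18, 5]
After line 3 (pop(1) -> b = 4): lst = [4, 18, 5]
After line 4 (pop(0) -> c = 4): lst = [18, 5]

[18, 5]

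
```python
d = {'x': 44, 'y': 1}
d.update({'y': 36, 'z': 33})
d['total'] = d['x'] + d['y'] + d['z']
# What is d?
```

After line 1: d = {'x': 44, 'y': 1}
After line 2 (y overwritten, z added): d = {'x': 44, 'y': 36, 'z': 33}
After line 3 (total = 44 + 36 + 33 = 113): d = {'x': 44, 'y': 36, 'z': 33, 'total': 113}

{'x': 44, 'y': 36, 'z': 33, 'total': 113}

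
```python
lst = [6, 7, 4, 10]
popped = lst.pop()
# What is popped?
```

10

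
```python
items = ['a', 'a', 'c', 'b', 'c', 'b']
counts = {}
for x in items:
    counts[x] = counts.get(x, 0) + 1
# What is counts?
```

Initial: counts = {}, items = ['a', 'a', 'c', 'b', 'c', 'b']
See 'a': counts = {'a': 1}
See 'a': counts = {'a': 2}
See 'c': counts = {'a': 2, 'c': 1}
See 'b': counts = {'a': 2, 'c': 1, 'b': 1}
See 'c': counts = {'a': 2, 'c': 2, 'b': 1}
See 'b': counts = {'a': 2, 'c': 2, 'b': 2}

{'a': 2, 'c': 2, 'b': 2}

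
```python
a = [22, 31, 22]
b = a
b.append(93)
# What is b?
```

After line 1: a = [22, 31, 22]
After line 2 (b = a is an alias, same object): a = [22, 31, 22], b = [22, 31, 22]
After line 3 (b.append mutates the shared list): a = [22, 31, 22, 93], b = [22, 31, 22, 93]

[22, 31, 22, 93]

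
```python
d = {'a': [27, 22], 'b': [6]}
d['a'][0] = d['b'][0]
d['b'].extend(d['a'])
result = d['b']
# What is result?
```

After line 1: d = {'a': [27, 22], 'b': [6]}
After line 2 (a[0] = b[0] = 6): d = {'a': [6, 22], 'b': [6]}
After line 3 (b.extend(a) appends [6, 22]): d = {'a': [6, 22], 'b': [6, 6, 22]}
After line 4: result = d['b'] = [6, 6, 22]

[6, 6, 22]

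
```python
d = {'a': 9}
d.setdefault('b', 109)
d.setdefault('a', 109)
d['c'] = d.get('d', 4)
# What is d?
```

After line 1: d = {'a': 9}
After line 2 (setdefault adds 'b'=109): d = {'a': 9, 'b': 109}
After line 3 (setdefault 'a' no-op, already exists): d = {'a': 9, 'b': 109}
After line 4 (get('d', 4) returns default since 'd' not in d): d = {'a': 9, 'b': 109, 'c': 4}

{'a': 9, 'b': 109, 'c': 4}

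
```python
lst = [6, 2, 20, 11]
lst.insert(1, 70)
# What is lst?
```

[6, 70, 2, 20, 11]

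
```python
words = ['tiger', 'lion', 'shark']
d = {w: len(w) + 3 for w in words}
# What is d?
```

{'tiger': 8, 'lion': 7, 'shark': 8}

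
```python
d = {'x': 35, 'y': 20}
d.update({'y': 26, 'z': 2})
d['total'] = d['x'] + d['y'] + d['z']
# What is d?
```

After line 1: d = {'x': 35, 'y': 20}
After line 2 (y overwritten, z added): d = {'x': 35, 'y': 26, 'z': 2}
After line 3 (total = 35 + 26 + 2 = 63): d = {'x': 35, 'y': 26, 'z': 2, 'total': 63}

{'x': 35, 'y': 26, 'z': 2, 'total': 63}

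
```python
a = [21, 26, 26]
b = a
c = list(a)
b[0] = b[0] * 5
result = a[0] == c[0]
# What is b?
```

After line 1: a = [21, 26, 26]
After line 2 (b = a, alias): a = [21, 26, 26], b = [21, 26, 26]
After line 3 (c = list(a) is a copy, new object): c = [21, 26, 26]
After line 4 (b[0] = 21 * 5 = 105; mutates shared a/b): a = b = [105, 26, 26], c = [21, 26, 26]
After line 5 (a[0] = 105, c[0] = 21; result = False)

[105, 26, 26]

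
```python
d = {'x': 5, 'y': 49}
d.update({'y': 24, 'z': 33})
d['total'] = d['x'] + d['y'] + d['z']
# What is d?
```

After line 1: d = {'x': 5, 'y': 49}
After line 2 (y overwritten, z added): d = {'x': 5, 'y': 24, 'z': 33}
After line 3 (total = 5 + 24 + 33 = 62): d = {'x': 5, 'y': 24, 'z': 33, 'total': 62}

{'x': 5, 'y': 24, 'z': 33, 'total': 62}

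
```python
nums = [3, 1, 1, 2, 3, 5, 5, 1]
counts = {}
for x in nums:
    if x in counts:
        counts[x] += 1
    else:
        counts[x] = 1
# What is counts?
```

Initial: counts = {}, nums = [3, 1, 1, 2, 3, 5, 5, 1]
See 3: counts = {3: 1}
See 1: counts = {3: 1, 1: 1}
See 1: counts = {3: 1, 1: 2}
See 2: counts = {3: 1, 1: 2, 2: 1}
See 3: counts = {3: 2, 1: 2, 2: 1}
See 5: counts = {3: 2, 1: 2, 2: 1, 5: 1}
See 5: counts = {3: 2, 1: 2, 2: 1, 5: 2}
See 1: counts = {3: 2, 1: 3, 2: 1, 5: 2}

{3: 2, 1: 3, 2: 1, 5: 2}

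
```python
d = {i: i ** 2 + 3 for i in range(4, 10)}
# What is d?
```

{4: 19, 5: 28, 6: 39, 7: 52, 8: 67, 9: 84}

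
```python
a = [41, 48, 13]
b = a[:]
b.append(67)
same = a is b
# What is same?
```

After line 1: a = [41, 48, 13]
After line 2 (b = a[:] is a shallow copy, new object): a = [41, 48, 13], b = [41, 48, 13]
After line 3 (append only mutates b): a = [41, 48, 13], b = [41, 48, 13, 67]
After line 4 (same = a is b; different objects -> False): same = False

False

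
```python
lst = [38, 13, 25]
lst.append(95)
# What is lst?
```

[38, 13, 25, 95]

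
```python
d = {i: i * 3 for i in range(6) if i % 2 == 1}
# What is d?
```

{1: 3, 3: 9, 5: 15}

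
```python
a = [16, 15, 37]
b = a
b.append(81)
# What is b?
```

After line 1: a = [16, 15, 37]
After line 2 (b = a is an alias, same object): a = [16, 15, 37], b = [16, 15, 37]
After line 3 (b.append mutates the shared list): a = [16, 15, 37, 81], b = [16, 15, 37, 81]

[16, 15, 37, 81]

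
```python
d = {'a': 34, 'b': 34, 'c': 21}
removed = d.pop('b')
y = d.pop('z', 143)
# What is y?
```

After line 1: d = {'a': 34, 'b': 34, 'c': 21}
After line 2 (pop 'b' returns 34): d = {'a': 34, 'c': 21}, removed = 34
After line 3 (pop 'z' missing, returns default 143): d = {'a': 34, 'c': 21}, y = 143

143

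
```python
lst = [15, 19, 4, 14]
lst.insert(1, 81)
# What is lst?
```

[15, 81, 19, 4, 14]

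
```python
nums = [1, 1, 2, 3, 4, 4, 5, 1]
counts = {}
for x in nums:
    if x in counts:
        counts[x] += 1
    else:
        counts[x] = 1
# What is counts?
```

Initial: counts = {}, nums = [1, 1, 2, 3, 4, 4, 5, 1]
See 1: counts = {1: 1}
See 1: counts = {1: 2}
See 2: counts = {1: 2, 2: 1}
See 3: counts = {1: 2, 2: 1, 3: 1}
See 4: counts = {1: 2, 2: 1, 3: 1, 4: 1}
See 4: counts = {1: 2, 2: 1, 3: 1, 4: 2}
See 5: counts = {1: 2, 2: 1, 3: 1, 4: 2, 5: 1}
See 1: counts = {1: 3, 2: 1, 3: 1, 4: 2, 5: 1}

{1: 3, 2: 1, 3: 1, 4: 2, 5: 1}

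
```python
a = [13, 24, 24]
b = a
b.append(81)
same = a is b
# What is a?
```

After line 1: a = [13, 24, 24]
After line 2 (b = a is an alias, same object): a = [13, 24, 24], b = [13, 24, 24]
After line 3 (b.append mutates the shared list): a = [13, 24, 24, 81], b = [13, 24, 24, 81]
After line 4 (same = a is b; same object -> True): same = True

[13, 24, 24, 81]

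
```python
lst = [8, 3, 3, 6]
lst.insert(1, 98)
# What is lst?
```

[8, 98, 3, 3, 6]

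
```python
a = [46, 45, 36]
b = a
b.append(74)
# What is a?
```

After line 1: a = [46, 45, 36]
After line 2 (b = a is an alias, same object): a = [46, 45, 36], b = [46, 45, 36]
After line 3 (b.append mutates the shared list): a = [46, 45, 36, 74], b = [46, 45, 36, 74]

[46, 45, 36, 74]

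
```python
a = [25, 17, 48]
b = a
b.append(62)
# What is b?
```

After line 1: a = [25, 17, 48]
After line 2 (b = a is an alias, same object): a = [25, 17, 48], b = [25, 17, 48]
After line 3 (b.append mutates the shared list): a = [25, 17, 48, 62], b = [25, 17, 48, 62]

[25, 17, 48, 62]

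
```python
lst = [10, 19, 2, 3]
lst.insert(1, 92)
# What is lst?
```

[10, 92, 19, 2, 3]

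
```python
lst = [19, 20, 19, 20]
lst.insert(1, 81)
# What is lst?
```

[19, 81, 20, 19, 20]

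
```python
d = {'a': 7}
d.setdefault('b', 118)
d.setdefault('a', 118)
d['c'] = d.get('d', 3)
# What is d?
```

After line 1: d = {'a': 7}
After line 2 (setdefault adds 'b'=118): d = {'a': 7, 'b': 118}
After line 3 (setdefault 'a' no-op, already exists): d = {'a': 7, 'b': 118}
After line 4 (get('d', 3) returns default since 'd' not in d): d = {'a': 7, 'b': 118, 'c': 3}

{'a': 7, 'b': 118, 'c': 3}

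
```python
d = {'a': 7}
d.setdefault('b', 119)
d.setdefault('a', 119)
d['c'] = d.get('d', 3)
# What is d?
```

After line 1: d = {'a': 7}
After line 2 (setdefault adds 'b'=119): d = {'a': 7, 'b': 119}
After line 3 (setdefault 'a' no-op, already exists): d = {'a': 7, 'b': 119}
After line 4 (get('d', 3) returns default since 'd' not in d): d = {'a': 7, 'b': 119, 'c': 3}

{'a': 7, 'b': 119, 'c': 3}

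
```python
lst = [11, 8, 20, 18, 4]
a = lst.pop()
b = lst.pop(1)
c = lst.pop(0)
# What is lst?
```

After line 1: lst = [11, 8, 20, 18, 4]
After line 2 (pop() -> a = 4): lst = [11, 8, 20, 18]
After line 3 (pop(1) -> b = 8): lst = [11, 20, 18]
After line 4 (pop(0) -> c = 11): lst = [20, 18]

[20, 18]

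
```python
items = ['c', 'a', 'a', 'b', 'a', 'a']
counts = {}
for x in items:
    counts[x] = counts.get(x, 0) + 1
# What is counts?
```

Initial: counts = {}, items = ['c', 'a', 'a', 'b', 'a', 'a']
See 'c': counts = {'c': 1}
See 'a': counts = {'c': 1, 'a': 1}
See 'a': counts = {'c': 1, 'a': 2}
See 'b': counts = {'c': 1, 'a': 2, 'b': 1}
See 'a': counts = {'c': 1, 'a': 3, 'b': 1}
See 'a': counts = {'c': 1, 'a': 4, 'b': 1}

{'c': 1, 'a': 4, 'b': 1}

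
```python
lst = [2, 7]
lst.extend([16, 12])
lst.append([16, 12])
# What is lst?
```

After line 1: lst = [2, 7]
After line 2 (extend unpacks [16, 12]): lst = [2, 7, 16, 12]
After line 3 (append adds [16, 12] as single element): lst = [2, 7, 16, 12, [16, 12]]

[2, 7, 16, 12, [16, 12]]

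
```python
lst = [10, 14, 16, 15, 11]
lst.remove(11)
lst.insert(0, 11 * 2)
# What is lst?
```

After line 1: lst = [10, 14, 16, 15, 11]
After line 2 (remove first 11): lst = [10, 14, 16, 15]
After line 3 (insert 22 at index 0): lst = [22, 10, 14, 16, 15]

[22, 10, 14, 16, 15]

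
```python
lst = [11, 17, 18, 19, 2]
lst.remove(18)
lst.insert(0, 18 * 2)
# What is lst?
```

After line 1: lst = [11, 17, 18, 19, 2]
After line 2 (remove first 18): lst = [11, 17, 19, 2]
After line 3 (insert 36 at index 0): lst = [36, 11, 17, 19, 2]

[36, 11, 17, 19, 2]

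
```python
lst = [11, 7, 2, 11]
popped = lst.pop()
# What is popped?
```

11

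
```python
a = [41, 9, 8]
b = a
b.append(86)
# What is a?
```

After line 1: a = [41, 9, 8]
After line 2 (b = a is an alias, same object): a = [41, 9, 8], b = [41, 9, 8]
After line 3 (b.append mutates the shared list): a = [41, 9, 8, 86], b = [41, 9, 8, 86]

[41, 9, 8, 86]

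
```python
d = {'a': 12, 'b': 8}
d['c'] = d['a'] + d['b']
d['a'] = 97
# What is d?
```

After line 1: d = {'a': 12, 'b': 8}
After line 2 (d['c'] = 12 + 8): d = {'a': 12, 'b': 8, 'c': 20}
After line 3: d = {'a': 97, 'b': 8, 'c': 20}

{'a': 97, 'b': 8, 'c': 20}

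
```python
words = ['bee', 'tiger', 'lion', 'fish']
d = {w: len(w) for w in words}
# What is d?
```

{'bee': 3, 'tiger': 5, 'lion': 4, 'fish': 4}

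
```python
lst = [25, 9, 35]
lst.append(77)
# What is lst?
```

[25, 9, 35, 77]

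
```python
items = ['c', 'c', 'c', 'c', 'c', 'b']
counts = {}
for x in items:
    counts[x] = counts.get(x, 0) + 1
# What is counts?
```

Initial: counts = {}, items = ['c', 'c', 'c', 'c', 'c', 'b']
See 'c': counts = {'c': 1}
See 'c': counts = {'c': 2}
See 'c': counts = {'c': 3}
See 'c': counts = {'c': 4}
See 'c': counts = {'c': 5}
See 'b': counts = {'c': 5, 'b': 1}

{'c': 5, 'b': 1}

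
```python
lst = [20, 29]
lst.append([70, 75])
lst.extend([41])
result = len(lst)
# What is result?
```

After line 1: lst = [20, 29]
After line 2 (append adds [70, 75] as single element): lst = [20, 29, [70, 75]]
After line 3 (extend unpacks [41], adds 41): lst = [20, 29, [70, 75], 41]
After line 4: result = len(lst) = 4

4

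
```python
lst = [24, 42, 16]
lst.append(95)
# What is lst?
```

[24, 42, 16, 95]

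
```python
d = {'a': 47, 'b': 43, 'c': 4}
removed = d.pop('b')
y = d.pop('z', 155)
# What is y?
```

After line 1: d = {'a': 47, 'b': 43, 'c': 4}
After line 2 (pop 'b' returns 43): d = {'a': 47, 'c': 4}, removed = 43
After line 3 (pop 'z' missing, returns default 155): d = {'a': 47, 'c': 4}, y = 155

155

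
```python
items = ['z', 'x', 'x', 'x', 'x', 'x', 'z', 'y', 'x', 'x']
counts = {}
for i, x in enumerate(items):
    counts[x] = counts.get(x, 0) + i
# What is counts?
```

Initial: counts = {}, items = ['z', 'x', 'x', 'x', 'x', 'x', 'z', 'y', 'x', 'x']
i=0, x='z': counts = {'z': 0}
i=1, x='x': counts = {'z': 0, 'x': 1}
i=2, x='x': counts = {'z': 0, 'x': 3}
i=3, x='x': counts = {'z': 0, 'x': 6}
i=4, x='x': counts = {'z': 0, 'x': 10}
i=5, x='x': counts = {'z': 0, 'x': 15}
i=6, x='z': counts = {'z': 6, 'x': 15}
i=7, x='y': counts = {'z': 6, 'x': 15, 'y': 7}
i=8, x='x': counts = {'z': 6, 'x': 23, 'y': 7}
i=9, x='x': counts = {'z': 6, 'x': 32, 'y': 7}

{'z': 6, 'x': 32, 'y': 7}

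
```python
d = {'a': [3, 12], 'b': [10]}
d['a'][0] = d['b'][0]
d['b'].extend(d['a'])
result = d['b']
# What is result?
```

After line 1: d = {'a': [3, 12], 'b': [10]}
After line 2 (a[0] = b[0] = 10): d = {'a': [10, 12], 'b': [10]}
After line 3 (b.extend(a) appends [10, 12]): d = {'a': [10, 12], 'b': [10, 10, 12]}
After line 4: result = d['b'] = [10, 10, 12]

[10, 10, 12]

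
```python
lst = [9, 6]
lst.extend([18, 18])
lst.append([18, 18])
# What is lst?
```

After line 1: lst = [9, 6]
After line 2 (extend unpacks [18, 18]): lst = [9, 6, 18, 18]
After line 3 (append adds [18, 18] as single element): lst = [9, 6, 18, 18, [18, 18]]

[9, 6, 18, 18, [18, 18]]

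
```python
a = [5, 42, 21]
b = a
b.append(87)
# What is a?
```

After line 1: a = [5, 42, 21]
After line 2 (b = a is an alias, same object): a = [5, 42, 21], b = [5, 42, 21]
After line 3 (b.append mutates the shared list): a = [5, 42, 21, 87], b = [5, 42, 21, 87]

[5, 42, 21, 87]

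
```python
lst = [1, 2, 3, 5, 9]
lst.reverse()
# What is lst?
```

[9, 5, 3, 2, 1]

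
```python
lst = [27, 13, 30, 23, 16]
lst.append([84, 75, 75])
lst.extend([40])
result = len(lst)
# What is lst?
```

After line 1: lst = [27, 13, 30, 23, 16]
After line 2 (append adds [84, 75, 75] as single element): lst = [27, 13, 30, 23, 16, [84, 75, 75]]
After line 3 (extend unpacks [40], adds 40): lst = [27, 13, 30, 23, 16, [84, 75, 75], 40]
After line 4: result = len(lst) = 7

[27, 13, 30, 23, 16, [84, 75, 75], 40]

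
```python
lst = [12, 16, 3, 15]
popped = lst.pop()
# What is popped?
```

15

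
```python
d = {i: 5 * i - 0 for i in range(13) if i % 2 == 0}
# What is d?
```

{0: 0, 2: 10, 4: 20, 6: 30, 8: 40, 10: 50, 12: 60}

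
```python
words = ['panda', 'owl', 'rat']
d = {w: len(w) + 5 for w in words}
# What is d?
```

{'panda': 10, 'owl': 8, 'rat': 8}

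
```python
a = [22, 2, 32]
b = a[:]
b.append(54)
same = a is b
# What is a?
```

After line 1: a = [22, 2, 32]
After line 2 (b = a[:] is a shallow copy, new object): a = [22, 2, 32], b = [22, 2, 32]
After line 3 (append only mutates b): a = [22, 2, 32], b = [22, 2, 32, 54]
After line 4 (same = a is b; different objects -> False): same = False

[22, 2, 32]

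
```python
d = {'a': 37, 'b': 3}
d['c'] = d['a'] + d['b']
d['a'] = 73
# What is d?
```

After line 1: d = {'a': 37, 'b': 3}
After line 2 (d['c'] = 37 + 3): d = {'a': 37, 'b': 3, 'c': 40}
After line 3: d = {'a': 73, 'b': 3, 'c': 40}

{'a': 73, 'b': 3, 'c': 40}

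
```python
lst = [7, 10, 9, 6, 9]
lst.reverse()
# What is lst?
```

[9, 6, 9, 10, 7]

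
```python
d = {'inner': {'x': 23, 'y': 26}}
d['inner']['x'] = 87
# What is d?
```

After line 1: d = {'inner': {'x': 23, 'y': 26}}
After line 2 (inner x overwritten): d = {'inner': {'x': 87, 'y': 26}}

{'inner': {'x': 87, 'y': 26}}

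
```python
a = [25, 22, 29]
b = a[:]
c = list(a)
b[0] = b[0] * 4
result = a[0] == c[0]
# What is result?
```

After line 1: a = [25, 22, 29]
After line 2 (b = a[:], copy): a = [25, 22, 29], b = [25, 22, 29]
After line 3 (c = list(a) is a copy, new object): c = [25, 22, 29]
After line 4 (b[0] = 25 * 4 = 100; only b mutates (copy)): a = [25, 22, 29], b = [100, 22, 29], c = [25, 22, 29]
After line 5 (a[0] = 25, c[0] = 25; result = True)

True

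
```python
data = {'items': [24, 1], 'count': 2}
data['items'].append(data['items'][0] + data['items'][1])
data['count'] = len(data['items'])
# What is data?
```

After line 1: data = {'items': [24, 1], 'count': 2}
After line 2 (append 24 + 1 = 25): data = {'items': [24, 1, 25], 'count': 2}
After line 3 (count = len(items) = 3): data = {'items': [24, 1, 25], 'count': 3}

{'items': [24, 1, 25], 'count': 3}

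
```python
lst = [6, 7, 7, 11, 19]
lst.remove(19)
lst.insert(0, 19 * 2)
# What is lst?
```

After line 1: lst = [6, 7, 7, 11, 19]
After line 2 (remove first 19): lst = [6, 7, 7, 11]
After line 3 (insert 38 at index 0): lst = [38, 6, 7, 7, 11]

[38, 6, 7, 7, 11]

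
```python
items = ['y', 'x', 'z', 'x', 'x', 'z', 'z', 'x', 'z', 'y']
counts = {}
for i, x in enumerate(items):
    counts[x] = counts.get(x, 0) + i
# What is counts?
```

Initial: counts = {}, items = ['y', 'x', 'z', 'x', 'x', 'z', 'z', 'x', 'z', 'y']
i=0, x='y': counts = {'y': 0}
i=1, x='x': counts = {'y': 0, 'x': 1}
i=2, x='z': counts = {'y': 0, 'x': 1, 'z': 2}
i=3, x='x': counts = {'y': 0, 'x': 4, 'z': 2}
i=4, x='x': counts = {'y': 0, 'x': 8, 'z': 2}
i=5, x='z': counts = {'y': 0, 'x': 8, 'z': 7}
i=6, x='z': counts = {'y': 0, 'x': 8, 'z': 13}
i=7, x='x': counts = {'y': 0, 'x': 15, 'z': 13}
i=8, x='z': counts = {'y': 0, 'x': 15, 'z': 21}
i=9, x='y': counts = {'y': 9, 'x': 15, 'z': 21}

{'y': 9, 'x': 15, 'z': 21}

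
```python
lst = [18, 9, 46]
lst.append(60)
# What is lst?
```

[18, 9, 46, 60]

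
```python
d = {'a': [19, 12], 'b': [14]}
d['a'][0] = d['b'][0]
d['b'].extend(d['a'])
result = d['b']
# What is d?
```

After line 1: d = {'a': [19, 12], 'b': [14]}
After line 2 (a[0] = b[0] = 14): d = {'a': [14, 12], 'b': [14]}
After line 3 (b.extend(a) appends [14, 12]): d = {'a': [14, 12], 'b': [14, 14, 12]}
After line 4: result = d['b'] = [14, 14, 12]

{'a': [14, 12], 'b': [14, 14, 12]}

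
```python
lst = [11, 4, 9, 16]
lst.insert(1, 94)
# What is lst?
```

[11, 94, 4, 9, 16]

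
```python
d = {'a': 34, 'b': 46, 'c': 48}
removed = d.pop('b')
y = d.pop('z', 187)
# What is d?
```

After line 1: d = {'a': 34, 'b': 46, 'c': 48}
After line 2 (pop 'b' returns 46): d = {'a': 34, 'c': 48}, removed = 46
After line 3 (pop 'z' missing, returns default 187): d = {'a': 34, 'c': 48}, y = 187

{'a': 34, 'c': 48}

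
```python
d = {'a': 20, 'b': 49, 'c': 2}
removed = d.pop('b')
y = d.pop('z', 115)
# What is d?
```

After line 1: d = {'a': 20, 'b': 49, 'c': 2}
After line 2 (pop 'b' returns 49): d = {'a': 20, 'c': 2}, removed = 49
After line 3 (pop 'z' missing, returns default 115): d = {'a': 20, 'c': 2}, y = 115

{'a': 20, 'c': 2}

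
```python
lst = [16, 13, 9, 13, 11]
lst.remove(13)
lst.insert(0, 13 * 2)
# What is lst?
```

After line 1: lst = [16, 13, 9, 13, 11]
After line 2 (remove first 13): lst = [16, 9, 13, 11]
After line 3 (insert 26 at index 0): lst = [26, 16, 9, 13, 11]

[26, 16, 9, 13, 11]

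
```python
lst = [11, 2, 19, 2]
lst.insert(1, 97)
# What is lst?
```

[11, 97, 2, 19, 2]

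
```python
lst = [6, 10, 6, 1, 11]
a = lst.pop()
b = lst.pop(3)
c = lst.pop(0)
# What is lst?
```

After line 1: lst = [6, 10, 6, 1, 11]
After line 2 (pop() -> a = 11): lst = [6, 10, 6, 1]
After line 3 (pop(3) -> b = 1): lst = [6, 10, 6]
After line 4 (pop(0) -> c = 6): lst = [10, 6]

[10, 6]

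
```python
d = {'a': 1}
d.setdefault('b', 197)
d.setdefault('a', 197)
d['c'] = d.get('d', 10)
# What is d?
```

After line 1: d = {'a': 1}
After line 2 (setdefault adds 'b'=197): d = {'a': 1, 'b': 197}
After line 3 (setdefault 'a' no-op, already exists): d = {'a': 1, 'b': 197}
After line 4 (get('d', 10) returns default since 'd' not in d): d = {'a': 1, 'b': 197, 'c': 10}

{'a': 1, 'b': 197, 'c': 10}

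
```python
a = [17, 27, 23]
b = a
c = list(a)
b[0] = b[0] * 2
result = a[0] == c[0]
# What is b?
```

After line 1: a = [17, 27, 23]
After line 2 (b = a, alias): a = [17, 27, 23], b = [17, 27, 23]
After line 3 (c = list(a) is a copy, new object): c = [17, 27, 23]
After line 4 (b[0] = 17 * 2 = 34; mutates shared a/b): a = b = [34, 27, 23], c = [17, 27, 23]
After line 5 (a[0] = 34, c[0] = 17; result = False)

[34, 27, 23]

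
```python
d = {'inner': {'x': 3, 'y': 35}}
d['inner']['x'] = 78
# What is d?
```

After line 1: d = {'inner': {'x': 3, 'y': 35}}
After line 2 (inner x overwritten): d = {'inner': {'x': 78, 'y': 35}}

{'inner': {'x': 78, 'y': 35}}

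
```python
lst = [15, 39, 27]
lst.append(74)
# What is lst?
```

[15, 39, 27, 74]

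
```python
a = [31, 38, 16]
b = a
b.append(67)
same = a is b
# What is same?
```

After line 1: a = [31, 38, 16]
After line 2 (b = a is an alias, same object): a = [31, 38, 16], b = [31, 38, 16]
After line 3 (b.append mutates the shared list): a = [31, 38, 16, 67], b = [31, 38, 16, 67]
After line 4 (same = a is b; same object -> True): same = True

True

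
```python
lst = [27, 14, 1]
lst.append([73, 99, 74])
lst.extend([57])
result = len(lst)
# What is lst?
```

After line 1: lst = [27, 14, 1]
After line 2 (append adds [73, 99, 74] as single element): lst = [27, 14, 1, [73, 99, 74]]
After line 3 (extend unpacks [57], adds 57): lst = [27, 14, 1, [73, 99, 74], 57]
After line 4: result = len(lst) = 5

[27, 14, 1, [73, 99, 74], 57]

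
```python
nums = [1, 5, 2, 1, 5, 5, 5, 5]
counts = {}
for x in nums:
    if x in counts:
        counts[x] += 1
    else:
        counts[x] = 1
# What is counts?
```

Initial: counts = {}, nums = [1, 5, 2, 1, 5, 5, 5, 5]
See 1: counts = {1: 1}
See 5: counts = {1: 1, 5: 1}
See 2: counts = {1: 1, 5: 1, 2: 1}
See 1: counts = {1: 2, 5: 1, 2: 1}
See 5: counts = {1: 2, 5: 2, 2: 1}
See 5: counts = {1: 2, 5: 3, 2: 1}
See 5: counts = {1: 2, 5: 4, 2: 1}
See 5: counts = {1: 2, 5: 5, 2: 1}

{1: 2, 5: 5, 2: 1}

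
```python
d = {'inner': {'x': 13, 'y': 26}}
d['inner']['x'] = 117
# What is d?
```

After line 1: d = {'inner': {'x': 13, 'y': 26}}
After line 2 (inner x overwritten): d = {'inner': {'x': 117, 'y': 26}}

{'inner': {'x': 117, 'y': 26}}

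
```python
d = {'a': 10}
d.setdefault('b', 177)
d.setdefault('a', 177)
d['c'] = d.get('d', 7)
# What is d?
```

After line 1: d = {'a': 10}
After line 2 (setdefault adds 'b'=177): d = {'a': 10, 'b': 177}
After line 3 (setdefault 'a' no-op, already exists): d = {'a': 10, 'b': 177}
After line 4 (get('d', 7) returns default since 'd' not in d): d = {'a': 10, 'b': 177, 'c': 7}

{'a': 10, 'b': 177, 'c': 7}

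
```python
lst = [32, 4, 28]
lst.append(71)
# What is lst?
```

[32, 4, 28, 71]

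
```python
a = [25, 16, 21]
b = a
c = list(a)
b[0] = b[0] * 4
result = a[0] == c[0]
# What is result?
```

After line 1: a = [25, 16, 21]
After line 2 (b = a, alias): a = [25, 16, 21], b = [25, 16, 21]
After line 3 (c = list(a) is a copy, new object): c = [25, 16, 21]
After line 4 (b[0] = 25 * 4 = 100; mutates shared a/b): a = b = [100, 16, 21], c = [25, 16, 21]
After line 5 (a[0] = 100, c[0] = 25; result = False)

False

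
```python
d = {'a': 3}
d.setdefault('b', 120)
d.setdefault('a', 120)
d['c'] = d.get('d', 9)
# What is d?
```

After line 1: d = {'a': 3}
After line 2 (setdefault adds 'b'=120): d = {'a': 3, 'b': 120}
After line 3 (setdefault 'a' no-op, already exists): d = {'a': 3, 'b': 120}
After line 4 (get('d', 9) returns default since 'd' not in d): d = {'a': 3, 'b': 120, 'c': 9}

{'a': 3, 'b': 120, 'c': 9}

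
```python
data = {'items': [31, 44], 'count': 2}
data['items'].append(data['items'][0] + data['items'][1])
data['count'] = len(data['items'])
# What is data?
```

After line 1: data = {'items': [31, 44], 'count': 2}
After line 2 (append 31 + 44 = 75): data = {'items': [31, 44, 75], 'count': 2}
After line 3 (count = len(items) = 3): data = {'items': [31, 44, 75], 'count': 3}

{'items': [31, 44, 75], 'count': 3}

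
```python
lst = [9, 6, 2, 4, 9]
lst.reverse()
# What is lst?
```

[9, 4, 2, 6, 9]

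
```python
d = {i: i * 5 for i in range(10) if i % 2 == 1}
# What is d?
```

{1: 5, 3: 15, 5: 25, 7: 35, 9: 45}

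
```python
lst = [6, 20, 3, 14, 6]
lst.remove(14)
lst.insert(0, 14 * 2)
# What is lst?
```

After line 1: lst = [6, 20, 3, 14, 6]
After line 2 (remove first 14): lst = [6, 20, 3, 6]
After line 3 (insert 28 at index 0): lst = [28, 6, 20, 3, 6]

[28, 6, 20, 3, 6]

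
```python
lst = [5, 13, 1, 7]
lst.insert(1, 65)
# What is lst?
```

[5, 65, 13, 1, 7]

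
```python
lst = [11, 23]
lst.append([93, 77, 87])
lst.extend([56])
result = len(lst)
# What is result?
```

After line 1: lst = [11, 23]
After line 2 (append adds [93, 77, 87] as single element): lst = [11, 23, [93, 77, 87]]
After line 3 (extend unpacks [56], adds 56): lst = [11, 23, [93, 77, 87], 56]
After line 4: result = len(lst) = 4

4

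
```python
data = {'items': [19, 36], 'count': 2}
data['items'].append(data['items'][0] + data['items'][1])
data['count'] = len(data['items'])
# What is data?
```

After line 1: data = {'items': [19, 36], 'count': 2}
After line 2 (append 19 + 36 = 55): data = {'items': [19, 36, 55], 'count': 2}
After line 3 (count = len(items) = 3): data = {'items': [19, 36, 55], 'count': 3}

{'items': [19, 36, 55], 'count': 3}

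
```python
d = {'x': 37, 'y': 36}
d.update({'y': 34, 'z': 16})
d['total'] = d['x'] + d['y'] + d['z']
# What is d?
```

After line 1: d = {'x': 37, 'y': 36}
After line 2 (y overwritten, z added): d = {'x': 37, 'y': 34, 'z': 16}
After line 3 (total = 37 + 34 + 16 = 87): d = {'x': 37, 'y': 34, 'z': 16, 'total': 87}

{'x': 37, 'y': 34, 'z': 16, 'total': 87}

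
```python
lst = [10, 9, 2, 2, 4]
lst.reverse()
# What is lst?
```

[4, 2, 2, 9, 10]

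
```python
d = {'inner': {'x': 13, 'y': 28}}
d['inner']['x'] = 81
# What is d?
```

After line 1: d = {'inner': {'x': 13, 'y': 28}}
After line 2 (inner x overwritten): d = {'inner': {'x': 81, 'y': 28}}

{'inner': {'x': 81, 'y': 28}}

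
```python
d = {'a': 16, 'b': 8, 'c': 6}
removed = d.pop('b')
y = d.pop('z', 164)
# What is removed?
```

After line 1: d = {'a': 16, 'b': 8, 'c': 6}
After line 2 (pop 'b' returns 8): d = {'a': 16, 'c': 6}, removed = 8
After line 3 (pop 'z' missing, returns default 164): d = {'a': 16, 'c': 6}, y = 164

8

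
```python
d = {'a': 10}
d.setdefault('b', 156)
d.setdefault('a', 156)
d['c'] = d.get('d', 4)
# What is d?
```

After line 1: d = {'a': 10}
After line 2 (setdefault adds 'b'=156): d = {'a': 10, 'b': 156}
After line 3 (setdefault 'a' no-op, already exists): d = {'a': 10, 'b': 156}
After line 4 (get('d', 4) returns default since 'd' not in d): d = {'a': 10, 'b': 156, 'c': 4}

{'a': 10, 'b': 156, 'c': 4}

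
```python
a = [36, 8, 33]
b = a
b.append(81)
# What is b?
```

After line 1: a = [36, 8, 33]
After line 2 (b = a is an alias, same object): a = [36, 8, 33], b = [36, 8, 33]
After line 3 (b.append mutates the shared list): a = [36, 8, 33, 81], b = [36, 8, 33, 81]

[36, 8, 33, 81]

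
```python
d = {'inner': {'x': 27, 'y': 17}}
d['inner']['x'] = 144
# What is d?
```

After line 1: d = {'inner': {'x': 27, 'y': 17}}
After line 2 (inner x overwritten): d = {'inner': {'x': 144, 'y': 17}}

{'inner': {'x': 144, 'y': 17}}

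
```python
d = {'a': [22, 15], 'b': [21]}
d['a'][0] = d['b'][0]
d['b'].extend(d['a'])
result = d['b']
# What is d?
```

After line 1: d = {'a': [22, 15], 'b': [21]}
After line 2 (a[0] = b[0] = 21): d = {'a': [21, 15], 'b': [21]}
After line 3 (b.extend(a) appends [21, 15]): d = {'a': [21, 15], 'b': [21, 21, 15]}
After line 4: result = d['b'] = [21, 21, 15]

{'a': [21, 15], 'b': [21, 21, 15]}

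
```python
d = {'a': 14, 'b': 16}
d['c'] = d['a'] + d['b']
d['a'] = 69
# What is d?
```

After line 1: d = {'a': 14, 'b': 16}
After line 2 (d['c'] = 14 + 16): d = {'a': 14, 'b': 16, 'c': 30}
After line 3: d = {'a': 69, 'b': 16, 'c': 30}

{'a': 69, 'b': 16, 'c': 30}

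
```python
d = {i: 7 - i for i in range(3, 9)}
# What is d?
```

{3: 4, 4: 3, 5: 2, 6: 1, 7: 0, 8: -1}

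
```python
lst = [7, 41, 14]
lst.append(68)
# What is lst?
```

[7, 41, 14, 68]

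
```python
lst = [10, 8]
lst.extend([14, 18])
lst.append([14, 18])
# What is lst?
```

After line 1: lst = [10, 8]
After line 2 (extend unpacks [14, 18]): lst = [10, 8, 14, 18]
After line 3 (append adds [14, 18] as single element): lst = [10, 8, 14, 18, [14, 18]]

[10, 8, 14, 18, [14, 18]]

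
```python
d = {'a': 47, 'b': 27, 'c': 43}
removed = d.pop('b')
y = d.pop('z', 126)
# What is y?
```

After line 1: d = {'a': 47, 'b': 27, 'c': 43}
After line 2 (pop 'b' returns 27): d = {'a': 47, 'c': 43}, removed = 27
After line 3 (pop 'z' missing, returns default 126): d = {'a': 47, 'c': 43}, y = 126

126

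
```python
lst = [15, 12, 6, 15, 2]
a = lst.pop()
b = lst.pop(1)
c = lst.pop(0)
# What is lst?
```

After line 1: lst = [15, 12, 6, 15, 2]
After line 2 (pop() -> a = 2): lst = [15, 12, 6, 15]
After line 3 (pop(1) -> b = 12): lst = [15, 6, 15]
After line 4 (pop(0) -> c = 15): lst = [6, 15]

[6, 15]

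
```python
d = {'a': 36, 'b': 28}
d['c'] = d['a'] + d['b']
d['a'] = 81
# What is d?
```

After line 1: d = {'a': 36, 'b': 28}
After line 2 (d['c'] = 36 + 28): d = {'a': 36, 'b': 28, 'c': 64}
After line 3: d = {'a': 81, 'b': 28, 'c': 64}

{'a': 81, 'b': 28, 'c': 64}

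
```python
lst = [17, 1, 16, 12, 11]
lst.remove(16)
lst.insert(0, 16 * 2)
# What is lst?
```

After line 1: lst = [17, 1, 16, 12, 11]
After line 2 (remove first 16): lst = [17, 1, 12, 11]
After line 3 (insert 32 at index 0): lst = [32, 17, 1, 12, 11]

[32, 17, 1, 12, 11]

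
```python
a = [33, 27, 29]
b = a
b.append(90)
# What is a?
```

After line 1: a = [33, 27, 29]
After line 2 (b = a is an alias, same object): a = [33, 27, 29], b = [33, 27, 29]
After line 3 (b.append mutates the shared list): a = [33, 27, 29, 90], b = [33, 27, 29, 90]

[33, 27, 29, 90]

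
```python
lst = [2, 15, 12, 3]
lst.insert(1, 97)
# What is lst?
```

[2, 97, 15, 12, 3]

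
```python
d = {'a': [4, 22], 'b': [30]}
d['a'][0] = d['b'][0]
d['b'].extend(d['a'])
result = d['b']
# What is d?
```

After line 1: d = {'a': [4, 22], 'b': [30]}
After line 2 (a[0] = b[0] = 30): d = {'a': [30, 22], 'b': [30]}
After line 3 (b.extend(a) appends [30, 22]): d = {'a': [30, 22], 'b': [30, 30, 22]}
After line 4: result = d['b'] = [30, 30, 22]

{'a': [30, 22], 'b': [30, 30, 22]}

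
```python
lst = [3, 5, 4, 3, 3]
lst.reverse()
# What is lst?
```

[3, 3, 4, 5, 3]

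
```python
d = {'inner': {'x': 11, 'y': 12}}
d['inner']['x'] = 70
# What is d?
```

After line 1: d = {'inner': {'x': 11, 'y': 12}}
After line 2 (inner x overwritten): d = {'inner': {'x': 70, 'y': 12}}

{'inner': {'x': 70, 'y': 12}}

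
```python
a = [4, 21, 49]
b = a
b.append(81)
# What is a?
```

After line 1: a = [4, 21, 49]
After line 2 (b = a is an alias, same object): a = [4, 21, 49], b = [4, 21, 49]
After line 3 (b.append mutates the shared list): a = [4, 21, 49, 81], b = [4, 21, 49, 81]

[4, 21, 49, 81]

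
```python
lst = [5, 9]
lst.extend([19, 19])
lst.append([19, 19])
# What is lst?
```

After line 1: lst = [5, 9]
After line 2 (extend unpacks [19, 19]): lst = [5, 9, 19, 19]
After line 3 (append adds [19, 19] as single element): lst = [5, 9, 19, 19, [19, 19]]

[5, 9, 19, 19, [19, 19]]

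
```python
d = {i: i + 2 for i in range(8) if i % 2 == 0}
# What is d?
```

{0: 2, 2: 4, 4: 6, 6: 8}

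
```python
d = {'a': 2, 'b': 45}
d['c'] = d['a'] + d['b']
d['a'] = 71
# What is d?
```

After line 1: d = {'a': 2, 'b': 45}
After line 2 (d['c'] = 2 + 45): d = {'a': 2, 'b': 45, 'c': 47}
After line 3: d = {'a': 71, 'b': 45, 'c': 47}

{'a': 71, 'b': 45, 'c': 47}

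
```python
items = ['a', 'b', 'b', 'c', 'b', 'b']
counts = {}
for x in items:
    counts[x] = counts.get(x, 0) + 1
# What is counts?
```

Initial: counts = {}, items = ['a', 'b', 'b', 'c', 'b', 'b']
See 'a': counts = {'a': 1}
See 'b': counts = {'a': 1, 'b': 1}
See 'b': counts = {'a': 1, 'b': 2}
See 'c': counts = {'a': 1, 'b': 2, 'c': 1}
See 'b': counts = {'a': 1, 'b': 3, 'c': 1}
See 'b': counts = {'a': 1, 'b': 4, 'c': 1}

{'a': 1, 'b': 4, 'c': 1}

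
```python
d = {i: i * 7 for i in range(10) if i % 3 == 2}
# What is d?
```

{2: 14, 5: 35, 8: 56}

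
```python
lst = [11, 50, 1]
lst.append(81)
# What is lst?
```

[11, 50, 1, 81]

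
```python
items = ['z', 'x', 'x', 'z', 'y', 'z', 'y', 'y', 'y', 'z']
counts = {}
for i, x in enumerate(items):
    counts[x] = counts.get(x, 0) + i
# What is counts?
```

Initial: counts = {}, items = ['z', 'x', 'x', 'z', 'y', 'z', 'y', 'y', 'y', 'z']
i=0, x='z': counts = {'z': 0}
i=1, x='x': counts = {'z': 0, 'x': 1}
i=2, x='x': counts = {'z': 0, 'x': 3}
i=3, x='z': counts = {'z': 3, 'x': 3}
i=4, x='y': counts = {'z': 3, 'x': 3, 'y': 4}
i=5, x='z': counts = {'z': 8, 'x': 3, 'y': 4}
i=6, x='y': counts = {'z': 8, 'x': 3, 'y': 10}
i=7, x='y': counts = {'z': 8, 'x': 3, 'y': 17}
i=8, x='y': counts = {'z': 8, 'x': 3, 'y': 25}
i=9, x='z': counts = {'z': 17, 'x': 3, 'y': 25}

{'z': 17, 'x': 3, 'y': 25}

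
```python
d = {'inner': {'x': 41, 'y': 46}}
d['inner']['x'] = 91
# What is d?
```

After line 1: d = {'inner': {'x': 41, 'y': 46}}
After line 2 (inner x overwritten): d = {'inner': {'x': 91, 'y': 46}}

{'inner': {'x': 91, 'y': 46}}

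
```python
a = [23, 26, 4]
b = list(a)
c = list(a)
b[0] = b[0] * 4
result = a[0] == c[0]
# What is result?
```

After line 1: a = [23, 26, 4]
After line 2 (b = list(a), copy): a = [23, 26, 4], b = [23, 26, 4]
After line 3 (c = list(a) is a copy, new object): c = [23, 26, 4]
After line 4 (b[0] = 23 * 4 = 92; only b mutates (copy)): a = [23, 26, 4], b = [92, 26, 4], c = [23, 26, 4]
After line 5 (a[0] = 23, c[0] = 23; result = True)

True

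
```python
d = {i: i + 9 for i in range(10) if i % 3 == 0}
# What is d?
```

{0: 9, 3: 12, 6: 15, 9: 18}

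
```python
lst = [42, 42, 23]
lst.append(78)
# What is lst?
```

[42, 42, 23, 78]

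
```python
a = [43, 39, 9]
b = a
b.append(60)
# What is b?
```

After line 1: a = [43, 39, 9]
After line 2 (b = a is an alias, same object): a = [43, 39, 9], b = [43, 39, 9]
After line 3 (b.append mutates the shared list): a = [43, 39, 9, 60], b = [43, 39, 9, 60]

[43, 39, 9, 60]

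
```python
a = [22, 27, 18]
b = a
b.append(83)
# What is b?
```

After line 1: a = [22, 27, 18]
After line 2 (b = a is an alias, same object): a = [22, 27, 18], b = [22, 27, 18]
After line 3 (b.append mutates the shared list): a = [22, 27, 18, 83], b = [22, 27, 18, 83]

[22, 27, 18, 83]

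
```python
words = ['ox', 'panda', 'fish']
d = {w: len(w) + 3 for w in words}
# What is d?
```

{'ox': 5, 'panda': 8, 'fish': 7}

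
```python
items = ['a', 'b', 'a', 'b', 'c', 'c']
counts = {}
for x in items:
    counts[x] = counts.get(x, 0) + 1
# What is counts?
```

Initial: counts = {}, items = ['a', 'b', 'a', 'b', 'c', 'c']
See 'a': counts = {'a': 1}
See 'b': counts = {'a': 1, 'b': 1}
See 'a': counts = {'a': 2, 'b': 1}
See 'b': counts = {'a': 2, 'b': 2}
See 'c': counts = {'a': 2, 'b': 2, 'c': 1}
See 'c': counts = {'a': 2, 'b': 2, 'c': 2}

{'a': 2, 'b': 2, 'c': 2}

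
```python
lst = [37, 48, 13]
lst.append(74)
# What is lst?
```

[37, 48, 13, 74]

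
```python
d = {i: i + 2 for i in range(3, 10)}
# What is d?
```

{3: 5, 4: 6, 5: 7, 6: 8, 7: 9, 8: 10, 9: 11}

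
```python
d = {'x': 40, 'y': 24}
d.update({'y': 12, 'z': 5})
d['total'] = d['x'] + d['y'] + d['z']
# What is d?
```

After line 1: d = {'x': 40, 'y': 24}
After line 2 (y overwritten, z added): d = {'x': 40, 'y': 12, 'z': 5}
After line 3 (total = 40 + 12 + 5 = 57): d = {'x': 40, 'y': 12, 'z': 5, 'total': 57}

{'x': 40, 'y': 12, 'z': 5, 'total': 57}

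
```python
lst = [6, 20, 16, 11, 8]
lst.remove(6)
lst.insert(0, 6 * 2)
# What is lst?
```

After line 1: lst = [6, 20, 16, 11, 8]
After line 2 (remove first 6): lst = [20, 16, 11, 8]
After line 3 (insert 12 at index 0): lst = [12, 20, 16, 11, 8]

[12, 20, 16, 11, 8]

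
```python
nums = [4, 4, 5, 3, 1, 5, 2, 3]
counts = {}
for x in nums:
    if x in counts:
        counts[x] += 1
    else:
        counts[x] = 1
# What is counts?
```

Initial: counts = {}, nums = [4, 4, 5, 3, 1, 5, 2, 3]
See 4: counts = {4: 1}
See 4: counts = {4: 2}
See 5: counts = {4: 2, 5: 1}
See 3: counts = {4: 2, 5: 1, 3: 1}
See 1: counts = {4: 2, 5: 1, 3: 1, 1: 1}
See 5: counts = {4: 2, 5: 2, 3: 1, 1: 1}
See 2: counts = {4: 2, 5: 2, 3: 1, 1: 1, 2: 1}
See 3: counts = {4: 2, 5: 2, 3: 2, 1: 1, 2: 1}

{4: 2, 5: 2, 3: 2, 1: 1, 2: 1}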